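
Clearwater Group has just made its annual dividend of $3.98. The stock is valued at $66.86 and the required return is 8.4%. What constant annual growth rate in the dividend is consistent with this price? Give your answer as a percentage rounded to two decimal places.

P = D₀(1+g)/(r−g) ⇒ P(r−g) = D₀(1+g) ⇒ g(P+D₀) = P·r − D₀
g = (P·r − D₀)/(P + D₀) = ($66.86×0.084 − $3.98) / ($66.86 + $3.98) = 0.023098

2.31%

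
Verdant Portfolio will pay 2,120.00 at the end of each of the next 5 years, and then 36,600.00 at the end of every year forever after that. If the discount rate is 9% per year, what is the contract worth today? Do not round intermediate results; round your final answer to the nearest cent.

PV of 5-year annuity: 2,120.00 × [1 − (1+0.09)^−5] / 0.09 = 8246.06068
Perpetuity value at year 5: 36,600.00 / 0.09 = 406666.66667
PV of perpetuity: 406666.66667 / (1+0.09)^5 = 264305.43043
Total PV = 8246.06068 + 264305.43043 = 272551.49111

272551.49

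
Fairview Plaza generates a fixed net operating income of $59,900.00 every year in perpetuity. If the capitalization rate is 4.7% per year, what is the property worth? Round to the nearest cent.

Level perpetuity: PV = C / r = $59,900.00 / 0.047 = $1,274,468.09

$1274468.09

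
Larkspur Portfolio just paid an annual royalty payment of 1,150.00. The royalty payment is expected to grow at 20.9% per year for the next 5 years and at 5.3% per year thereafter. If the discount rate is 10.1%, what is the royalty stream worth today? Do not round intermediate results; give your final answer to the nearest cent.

D_1 = 1390.35000
D_2 = 1680.93315
D_3 = 2032.24818
D_4 = 2456.98805
D_5 = 2970.49855
Terminal value at year 5: TV = D_5×(1+g_2)/(r−g_2) = 3127.93497/0.048 = 65165.31193
P_0 = D_1/(1+r)^1 + D_2/(1+r)^2 + D_3/(1+r)^3 + D_4/(1+r)^4 + D_5/(1+r)^5 + TV/(1+r)^5
    = 1262.80654 + 1386.67857 + 1522.70154 + 1672.06736 + 1836.08486 + 40279.11164 = 47959.45051

47959.45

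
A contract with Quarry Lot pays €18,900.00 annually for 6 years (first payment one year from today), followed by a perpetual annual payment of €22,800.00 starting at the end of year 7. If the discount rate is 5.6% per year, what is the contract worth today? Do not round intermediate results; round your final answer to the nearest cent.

€387721.89

PV of 6-year annuity: €18,900.00 × [1 − (1+0.056)^−6] / 0.056 = 94116.98433
Perpetuity value at year 6: €22,800.00 / 0.056 = 407142.85714
PV of perpetuity: 407142.85714 / (1+0.056)^6 = 293604.90779
Total PV = 94116.98433 + 293604.90779 = 387721.89212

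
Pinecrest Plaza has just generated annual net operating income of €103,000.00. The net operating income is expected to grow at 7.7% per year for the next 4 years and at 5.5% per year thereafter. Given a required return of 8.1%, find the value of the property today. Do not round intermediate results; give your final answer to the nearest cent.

D_1 = 110931.00000
D_2 = 119472.68700
D_3 = 128672.08390
D_4 = 138579.83436
Terminal value at year 4: TV = D_4×(1+g_2)/(r−g_2) = 146201.72525/0.026 = 5623143.27881
P_0 = D_1/(1+r)^1 + D_2/(1+r)^2 + D_3/(1+r)^3 + D_4/(1+r)^4 + TV/(1+r)^4
    = 102618.87142 + 102239.15311 + 101860.83987 + 101483.92650 + 4117905.47898 = 4526108.26988

€4526108.27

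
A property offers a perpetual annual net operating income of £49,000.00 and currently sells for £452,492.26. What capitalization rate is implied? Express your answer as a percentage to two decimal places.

10.83%

P = C/r ⇒ r = C/P = £49,000.00/£452,492.26 = 0.108289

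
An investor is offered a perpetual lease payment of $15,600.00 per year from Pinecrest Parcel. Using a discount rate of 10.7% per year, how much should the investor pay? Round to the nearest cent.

Level perpetuity: PV = C / r = $15,600.00 / 0.107 = $145,794.39

$145794.39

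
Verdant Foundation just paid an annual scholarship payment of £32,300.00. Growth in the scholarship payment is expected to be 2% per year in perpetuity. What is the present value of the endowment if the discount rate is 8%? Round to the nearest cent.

D₁ = D₀ × (1 + g) = £32,300.00 × 1.02 = £32,946.0000
Growing perpetuity: P = D₁ / (r − g) = £32,946.0000 / (0.08 − 0.02) = £549,100.00

£549100.00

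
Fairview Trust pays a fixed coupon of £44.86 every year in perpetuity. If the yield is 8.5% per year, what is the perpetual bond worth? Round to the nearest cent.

Level perpetuity: PV = C / r = £44.86 / 0.085 = £527.76

£527.76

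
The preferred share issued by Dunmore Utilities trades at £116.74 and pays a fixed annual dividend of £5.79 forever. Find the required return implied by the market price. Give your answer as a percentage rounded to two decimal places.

4.96%

P = C/r ⇒ r = C/P = £5.79/£116.74 = 0.049597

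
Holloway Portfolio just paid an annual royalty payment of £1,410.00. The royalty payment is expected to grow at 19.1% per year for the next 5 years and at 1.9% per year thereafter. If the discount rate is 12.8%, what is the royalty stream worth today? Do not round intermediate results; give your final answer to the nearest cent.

£25620.35

D_1 = 1679.31000
D_2 = 2000.05821
D_3 = 2382.06933
D_4 = 2837.04457
D_5 = 3378.92008
Terminal value at year 5: TV = D_5×(1+g_2)/(r−g_2) = 3443.11956/0.109 = 31588.25288
P_0 = D_1/(1+r)^1 + D_2/(1+r)^2 + D_3/(1+r)^3 + D_4/(1+r)^4 + D_5/(1+r)^5 + TV/(1+r)^5
    = 1488.75000 + 1571.89827 + 1659.69046 + 1752.38594 + 1850.25856 + 17297.37130 = 25620.35453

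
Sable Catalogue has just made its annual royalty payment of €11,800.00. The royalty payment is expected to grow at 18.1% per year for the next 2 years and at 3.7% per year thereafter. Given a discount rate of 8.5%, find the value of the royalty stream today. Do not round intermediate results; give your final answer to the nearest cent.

D_1 = 13935.80000
D_2 = 16458.17980
Terminal value at year 2: TV = D_2×(1+g_2)/(r−g_2) = 17067.13245/0.048 = 355565.25943
P_0 = D_1/(1+r)^1 + D_2/(1+r)^2 + TV/(1+r)^2
    = 12844.05530 + 13980.48784 + 302036.78942 = 328861.33257

€328861.33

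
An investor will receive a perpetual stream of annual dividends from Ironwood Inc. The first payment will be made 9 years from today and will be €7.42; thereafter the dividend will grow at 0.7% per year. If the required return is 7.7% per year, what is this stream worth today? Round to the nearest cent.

€58.56

Value at end of year 8: C₁ / (r − g) = €7.42 / (0.077 − 0.007) = €106.0000
Discount to today: PV = €106.0000 / (1 + 0.077)^8 = €106.0000 / 1.810196 = €58.56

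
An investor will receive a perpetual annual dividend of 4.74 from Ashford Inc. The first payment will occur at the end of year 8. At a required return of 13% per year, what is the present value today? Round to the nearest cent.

15.50

Value at end of year 7: C / r = 4.74 / 0.13 = 36.4615
Discount to today: PV = 36.4615 / (1 + 0.13)^7 = 36.4615 / 2.352605 = 15.50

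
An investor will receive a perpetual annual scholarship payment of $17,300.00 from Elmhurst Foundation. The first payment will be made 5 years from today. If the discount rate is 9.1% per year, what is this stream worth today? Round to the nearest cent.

$134185.54

Value at end of year 4: C / r = $17,300.00 / 0.091 = $190,109.8901
Discount to today: PV = $190,109.8901 / (1 + 0.091)^4 = $190,109.8901 / 1.416769 = $134,185.54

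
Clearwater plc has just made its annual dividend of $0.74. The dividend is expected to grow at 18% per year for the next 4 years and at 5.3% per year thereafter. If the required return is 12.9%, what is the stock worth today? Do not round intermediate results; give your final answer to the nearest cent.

$15.54

D_1 = 0.87320
D_2 = 1.03038
D_3 = 1.21584
D_4 = 1.43470
Terminal value at year 4: TV = D_4×(1+g_2)/(r−g_2) = 1.51073/0.076 = 19.87808
P_0 = D_1/(1+r)^1 + D_2/(1+r)^2 + D_3/(1+r)^3 + D_4/(1+r)^4 + TV/(1+r)^4
    = 0.77343 + 0.80837 + 0.84488 + 0.88305 + 12.23485 = 15.54458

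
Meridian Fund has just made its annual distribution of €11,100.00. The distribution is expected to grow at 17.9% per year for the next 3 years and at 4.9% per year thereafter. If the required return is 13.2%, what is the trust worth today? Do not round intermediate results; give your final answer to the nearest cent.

D_1 = 13086.90000
D_2 = 15429.45510
D_3 = 18191.32756
Terminal value at year 3: TV = D_3×(1+g_2)/(r−g_2) = 19082.70261/0.083 = 229912.07968
P_0 = D_1/(1+r)^1 + D_2/(1+r)^2 + D_3/(1+r)^3 + TV/(1+r)^3
    = 11560.86572 + 12040.86633 + 12540.79630 + 158497.53391 = 194640.06226

€194640.06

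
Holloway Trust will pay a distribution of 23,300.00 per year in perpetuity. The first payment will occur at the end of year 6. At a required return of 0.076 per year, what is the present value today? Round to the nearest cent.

212559.72

Value at end of year 5: C / r = 23,300.00 / 0.076 = 306,578.9474
Discount to today: PV = 306,578.9474 / (1 + 0.076)^5 = 306,578.9474 / 1.442319 = 212,559.72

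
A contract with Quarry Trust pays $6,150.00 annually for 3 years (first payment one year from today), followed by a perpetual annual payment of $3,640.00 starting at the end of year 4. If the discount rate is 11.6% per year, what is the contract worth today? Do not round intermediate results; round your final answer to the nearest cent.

$37449.59

PV of 3-year annuity: $6,150.00 × [1 − (1+0.116)^−3] / 0.116 = 14873.38990
Perpetuity value at year 3: $3,640.00 / 0.116 = 31379.31034
PV of perpetuity: 31379.31034 / (1+0.116)^3 = 22576.19828
Total PV = 14873.38990 + 22576.19828 = 37449.58817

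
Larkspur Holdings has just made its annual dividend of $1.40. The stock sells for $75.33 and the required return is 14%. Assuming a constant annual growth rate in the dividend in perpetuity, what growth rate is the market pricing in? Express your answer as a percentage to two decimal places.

11.92%

P = D₀(1+g)/(r−g) ⇒ P(r−g) = D₀(1+g) ⇒ g(P+D₀) = P·r − D₀
g = (P·r − D₀)/(P + D₀) = ($75.33×0.14 − $1.40) / ($75.33 + $1.40) = 0.119200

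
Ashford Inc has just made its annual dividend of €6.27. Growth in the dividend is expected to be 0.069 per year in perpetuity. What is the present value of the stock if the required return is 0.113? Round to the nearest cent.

D₁ = D₀ × (1 + g) = €6.27 × 1.069 = €6.7026
Growing perpetuity: P = D₁ / (r − g) = €6.7026 / (0.113 − 0.069) = €152.33

€152.33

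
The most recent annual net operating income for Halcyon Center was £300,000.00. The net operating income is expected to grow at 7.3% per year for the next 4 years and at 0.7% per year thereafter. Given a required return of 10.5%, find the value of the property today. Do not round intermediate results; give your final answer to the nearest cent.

£3856383.44

D_1 = 321900.00000
D_2 = 345398.70000
D_3 = 370612.80510
D_4 = 397667.53987
Terminal value at year 4: TV = D_4×(1+g_2)/(r−g_2) = 400451.21265/0.098 = 4086236.86379
P_0 = D_1/(1+r)^1 + D_2/(1+r)^2 + D_3/(1+r)^3 + D_4/(1+r)^4 + TV/(1+r)^4
    = 291312.21719 + 282876.02629 + 274684.14137 + 266729.48750 + 2740781.57051 = 3856383.44286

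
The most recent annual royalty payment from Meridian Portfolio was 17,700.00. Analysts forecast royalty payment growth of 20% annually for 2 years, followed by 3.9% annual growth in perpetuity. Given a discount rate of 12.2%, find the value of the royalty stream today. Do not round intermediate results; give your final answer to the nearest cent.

292624.19

D_1 = 21240.00000
D_2 = 25488.00000
Terminal value at year 2: TV = D_2×(1+g_2)/(r−g_2) = 26482.03200/0.083 = 319060.62651
P_0 = D_1/(1+r)^1 + D_2/(1+r)^2 + TV/(1+r)^2
    = 18930.48128 + 20246.50405 + 253447.20126 = 292624.18659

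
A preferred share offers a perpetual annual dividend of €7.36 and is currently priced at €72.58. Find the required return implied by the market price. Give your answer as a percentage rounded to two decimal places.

10.14%

P = C/r ⇒ r = C/P = €7.36/€72.58 = 0.101405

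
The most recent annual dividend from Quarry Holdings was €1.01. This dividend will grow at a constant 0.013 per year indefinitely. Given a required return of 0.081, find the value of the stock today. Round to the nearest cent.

D₁ = D₀ × (1 + g) = €1.01 × 1.013 = €1.0231
Growing perpetuity: P = D₁ / (r − g) = €1.0231 / (0.081 − 0.013) = €15.05

€15.05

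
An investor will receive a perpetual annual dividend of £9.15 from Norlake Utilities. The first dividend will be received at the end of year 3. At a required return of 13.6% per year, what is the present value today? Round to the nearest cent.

Value at end of year 2: C / r = £9.15 / 0.136 = £67.2794
Discount to today: PV = £67.2794 / (1 + 0.136)^2 = £67.2794 / 1.290496 = £52.13

£52.13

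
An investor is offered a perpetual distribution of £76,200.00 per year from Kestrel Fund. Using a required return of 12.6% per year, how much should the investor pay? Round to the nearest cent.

Level perpetuity: PV = C / r = £76,200.00 / 0.126 = £604,761.90

£604761.90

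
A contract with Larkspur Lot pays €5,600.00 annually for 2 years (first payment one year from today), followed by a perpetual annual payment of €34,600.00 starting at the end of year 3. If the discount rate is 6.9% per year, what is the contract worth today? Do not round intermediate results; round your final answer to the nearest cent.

€448943.98

PV of 2-year annuity: €5,600.00 × [1 − (1+0.069)^−2] / 0.069 = 10138.95294
Perpetuity value at year 2: €34,600.00 / 0.069 = 501449.27536
PV of perpetuity: 501449.27536 / (1+0.069)^2 = 438805.03042
Total PV = 10138.95294 + 438805.03042 = 448943.98335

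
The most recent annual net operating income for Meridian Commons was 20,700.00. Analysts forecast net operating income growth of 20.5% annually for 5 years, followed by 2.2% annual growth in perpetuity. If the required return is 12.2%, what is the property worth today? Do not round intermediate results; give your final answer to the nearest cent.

D_1 = 24943.50000
D_2 = 30056.91750
D_3 = 36218.58559
D_4 = 43643.39563
D_5 = 52590.29174
Terminal value at year 5: TV = D_5×(1+g_2)/(r−g_2) = 53747.27816/0.1 = 537472.78156
P_0 = D_1/(1+r)^1 + D_2/(1+r)^2 + D_3/(1+r)^3 + D_4/(1+r)^4 + D_5/(1+r)^5 + TV/(1+r)^5
    = 22231.28342 + 23875.84360 + 25642.06020 + 27538.93274 + 29576.12652 + 302268.01305 = 431132.25955

431132.26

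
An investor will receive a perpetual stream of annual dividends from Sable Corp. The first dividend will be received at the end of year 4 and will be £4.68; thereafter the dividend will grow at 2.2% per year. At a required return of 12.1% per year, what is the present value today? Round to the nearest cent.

£33.56

Value at end of year 3: C₁ / (r − g) = £4.68 / (0.121 − 0.022) = £47.2727
Discount to today: PV = £47.2727 / (1 + 0.121)^3 = £47.2727 / 1.408695 = £33.56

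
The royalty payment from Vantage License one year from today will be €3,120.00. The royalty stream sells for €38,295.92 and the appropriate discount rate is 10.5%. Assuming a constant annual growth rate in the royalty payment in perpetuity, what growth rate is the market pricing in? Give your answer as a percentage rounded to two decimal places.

P = D₁/(r−g) ⇒ g = r − D₁/P = 0.105 − €3,120.00/€38,295.92 = 0.023529

2.35%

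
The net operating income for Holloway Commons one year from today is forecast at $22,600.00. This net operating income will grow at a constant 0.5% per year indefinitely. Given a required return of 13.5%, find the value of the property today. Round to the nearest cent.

$173846.15

Growing perpetuity: P = D₁ / (r − g) = $22,600.0000 / (0.135 − 0.005) = $173,846.15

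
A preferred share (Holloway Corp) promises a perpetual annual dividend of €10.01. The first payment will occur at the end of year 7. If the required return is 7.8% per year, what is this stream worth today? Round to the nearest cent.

Value at end of year 6: C / r = €10.01 / 0.078 = €128.3333
Discount to today: PV = €128.3333 / (1 + 0.078)^6 = €128.3333 / 1.569324 = €81.78

€81.78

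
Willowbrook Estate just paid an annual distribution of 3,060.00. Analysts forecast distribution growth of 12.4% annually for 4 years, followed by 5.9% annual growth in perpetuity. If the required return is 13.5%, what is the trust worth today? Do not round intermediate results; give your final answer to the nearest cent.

D_1 = 3439.44000
D_2 = 3865.93056
D_3 = 4345.30595
D_4 = 4884.12389
Terminal value at year 4: TV = D_4×(1+g_2)/(r−g_2) = 5172.28720/0.076 = 68056.41048
P_0 = D_1/(1+r)^1 + D_2/(1+r)^2 + D_3/(1+r)^3 + D_4/(1+r)^4 + TV/(1+r)^4
    = 3030.34361 + 3000.97464 + 2971.89031 + 2943.08785 + 41009.60565 = 52955.90206

52955.90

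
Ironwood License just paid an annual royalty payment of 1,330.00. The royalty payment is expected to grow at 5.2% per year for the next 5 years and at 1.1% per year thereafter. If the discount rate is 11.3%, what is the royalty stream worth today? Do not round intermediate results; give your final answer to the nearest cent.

D_1 = 1399.16000
D_2 = 1471.91632
D_3 = 1548.45597
D_4 = 1628.97568
D_5 = 1713.68241
Terminal value at year 5: TV = D_5×(1+g_2)/(r−g_2) = 1732.53292/0.102 = 16985.61687
P_0 = D_1/(1+r)^1 + D_2/(1+r)^2 + D_3/(1+r)^3 + D_4/(1+r)^4 + D_5/(1+r)^5 + TV/(1+r)^5
    = 1257.10692 + 1188.20888 + 1123.08692 + 1061.53408 + 1003.35477 + 9945.01637 = 15578.30793

15578.31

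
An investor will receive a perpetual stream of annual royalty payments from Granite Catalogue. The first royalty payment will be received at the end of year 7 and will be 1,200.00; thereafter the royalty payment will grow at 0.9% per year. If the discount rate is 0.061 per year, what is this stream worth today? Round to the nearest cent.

16176.54

Value at end of year 6: C₁ / (r − g) = 1,200.00 / (0.061 − 0.009) = 23,076.9231
Discount to today: PV = 23,076.9231 / (1 + 0.061)^6 = 23,076.9231 / 1.426567 = 16,176.54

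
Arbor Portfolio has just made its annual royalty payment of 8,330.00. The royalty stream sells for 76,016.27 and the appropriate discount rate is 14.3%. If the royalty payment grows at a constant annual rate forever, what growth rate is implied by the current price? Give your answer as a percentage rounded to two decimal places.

P = D₀(1+g)/(r−g) ⇒ P(r−g) = D₀(1+g) ⇒ g(P+D₀) = P·r − D₀
g = (P·r − D₀)/(P + D₀) = (76,016.27×0.143 − 8,330.00) / (76,016.27 + 8,330.00) = 0.030118

3.01%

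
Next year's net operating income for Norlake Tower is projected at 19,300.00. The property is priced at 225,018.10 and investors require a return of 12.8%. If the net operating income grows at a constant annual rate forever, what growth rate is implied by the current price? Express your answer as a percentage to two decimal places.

P = D₁/(r−g) ⇒ g = r − D₁/P = 0.128 − 19,300.00/225,018.10 = 0.042229

4.22%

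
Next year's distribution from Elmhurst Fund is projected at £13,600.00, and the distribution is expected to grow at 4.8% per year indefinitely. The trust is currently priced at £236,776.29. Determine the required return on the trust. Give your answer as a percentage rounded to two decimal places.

P = D₁/(r − g) ⇒ r = D₁/P + g = £13,600.0000/£236,776.29 + 0.048 = 0.057438 + 0.048 = 0.105438

10.54%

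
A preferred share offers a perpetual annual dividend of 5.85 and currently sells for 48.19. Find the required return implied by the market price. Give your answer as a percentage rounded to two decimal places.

12.14%

P = C/r ⇒ r = C/P = 5.85/48.19 = 0.121394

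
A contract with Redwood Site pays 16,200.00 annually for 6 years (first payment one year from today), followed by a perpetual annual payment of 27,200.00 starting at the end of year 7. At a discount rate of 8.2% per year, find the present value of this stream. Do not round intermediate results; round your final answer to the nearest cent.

PV of 6-year annuity: 16,200.00 × [1 − (1+0.082)^−6] / 0.082 = 74438.42677
Perpetuity value at year 6: 27,200.00 / 0.082 = 331707.31707
PV of perpetuity: 331707.31707 / (1+0.082)^6 = 206724.27954
Total PV = 74438.42677 + 206724.27954 = 281162.70630

281162.71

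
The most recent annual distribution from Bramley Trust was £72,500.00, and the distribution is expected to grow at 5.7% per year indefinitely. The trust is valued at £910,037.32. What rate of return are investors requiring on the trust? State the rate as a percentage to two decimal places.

14.12%

D₁ = £72,500.00 × 1.057 = £76,632.5000
P = D₁/(r − g) ⇒ r = D₁/P + g = £76,632.5000/£910,037.32 + 0.057 = 0.084208 + 0.057 = 0.141208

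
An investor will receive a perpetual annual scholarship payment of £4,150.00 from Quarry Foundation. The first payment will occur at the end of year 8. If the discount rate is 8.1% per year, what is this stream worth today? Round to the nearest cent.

Value at end of year 7: C / r = £4,150.00 / 0.081 = £51,234.5679
Discount to today: PV = £51,234.5679 / (1 + 0.081)^7 = £51,234.5679 / 1.724963 = £29,701.83

£29701.83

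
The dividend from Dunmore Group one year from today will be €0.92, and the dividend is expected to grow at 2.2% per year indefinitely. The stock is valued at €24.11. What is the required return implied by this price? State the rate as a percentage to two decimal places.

6.02%

P = D₁/(r − g) ⇒ r = D₁/P + g = €0.9200/€24.11 + 0.022 = 0.038158 + 0.022 = 0.060158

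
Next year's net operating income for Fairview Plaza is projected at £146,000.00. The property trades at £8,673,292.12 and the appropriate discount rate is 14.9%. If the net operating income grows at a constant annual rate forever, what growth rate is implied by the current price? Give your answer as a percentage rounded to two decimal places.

P = D₁/(r−g) ⇒ g = r − D₁/P = 0.149 − £146,000.00/£8,673,292.12 = 0.132167

13.22%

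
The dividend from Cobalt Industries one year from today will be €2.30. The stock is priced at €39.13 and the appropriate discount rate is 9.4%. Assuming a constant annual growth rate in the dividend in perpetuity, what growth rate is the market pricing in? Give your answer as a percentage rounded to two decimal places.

P = D₁/(r−g) ⇒ g = r − D₁/P = 0.094 − €2.30/€39.13 = 0.035222

3.52%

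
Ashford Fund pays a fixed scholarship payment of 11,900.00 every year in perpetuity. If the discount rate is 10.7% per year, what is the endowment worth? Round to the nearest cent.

Level perpetuity: PV = C / r = 11,900.00 / 0.107 = 111,214.95

111214.95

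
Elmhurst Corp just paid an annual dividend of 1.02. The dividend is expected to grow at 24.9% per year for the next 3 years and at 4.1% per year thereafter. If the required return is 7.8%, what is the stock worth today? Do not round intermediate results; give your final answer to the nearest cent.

D_1 = 1.27398
D_2 = 1.59120
D_3 = 1.98741
Terminal value at year 3: TV = D_3×(1+g_2)/(r−g_2) = 2.06889/0.037 = 55.91605
P_0 = D_1/(1+r)^1 + D_2/(1+r)^2 + D_3/(1+r)^3 + TV/(1+r)^3
    = 1.18180 + 1.36927 + 1.58647 + 44.63548 = 48.77301

48.77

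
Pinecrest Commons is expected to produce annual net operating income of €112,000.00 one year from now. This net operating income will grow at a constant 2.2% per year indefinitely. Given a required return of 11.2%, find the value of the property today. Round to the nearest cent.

Growing perpetuity: P = D₁ / (r − g) = €112,000.0000 / (0.112 − 0.022) = €1,244,444.44

€1244444.44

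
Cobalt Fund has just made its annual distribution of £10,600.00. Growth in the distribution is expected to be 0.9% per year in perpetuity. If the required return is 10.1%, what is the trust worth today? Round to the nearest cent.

D₁ = D₀ × (1 + g) = £10,600.00 × 1.009 = £10,695.4000
Growing perpetuity: P = D₁ / (r − g) = £10,695.4000 / (0.101 − 0.009) = £116,254.35

£116254.35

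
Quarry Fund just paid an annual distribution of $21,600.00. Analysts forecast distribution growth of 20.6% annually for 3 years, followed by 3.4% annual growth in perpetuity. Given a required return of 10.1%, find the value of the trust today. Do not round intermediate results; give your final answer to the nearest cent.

$516070.47

D_1 = 26049.60000
D_2 = 31415.81760
D_3 = 37887.47603
Terminal value at year 3: TV = D_3×(1+g_2)/(r−g_2) = 39175.65021/0.067 = 584711.19717
P_0 = D_1/(1+r)^1 + D_2/(1+r)^2 + D_3/(1+r)^3 + TV/(1+r)^3
    = 23659.94550 + 25916.34358 + 28387.92948 + 438106.25490 = 516070.47346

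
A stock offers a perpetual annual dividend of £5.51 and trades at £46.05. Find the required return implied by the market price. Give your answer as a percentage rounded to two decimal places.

11.97%

P = C/r ⇒ r = C/P = £5.51/£46.05 = 0.119653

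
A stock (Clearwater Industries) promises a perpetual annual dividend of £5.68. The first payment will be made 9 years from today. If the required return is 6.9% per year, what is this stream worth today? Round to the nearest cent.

£48.27

Value at end of year 8: C / r = £5.68 / 0.069 = £82.3188
Discount to today: PV = £82.3188 / (1 + 0.069)^8 = £82.3188 / 1.705382 = £48.27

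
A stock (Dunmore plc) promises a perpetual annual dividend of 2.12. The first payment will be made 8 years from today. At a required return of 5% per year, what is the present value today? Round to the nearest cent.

Value at end of year 7: C / r = 2.12 / 0.05 = 42.4000
Discount to today: PV = 42.4000 / (1 + 0.05)^7 = 42.4000 / 1.407100 = 30.13

30.13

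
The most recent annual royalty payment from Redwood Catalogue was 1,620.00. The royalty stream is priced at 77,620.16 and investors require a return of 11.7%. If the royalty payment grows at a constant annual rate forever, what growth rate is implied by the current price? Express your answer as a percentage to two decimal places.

P = D₀(1+g)/(r−g) ⇒ P(r−g) = D₀(1+g) ⇒ g(P+D₀) = P·r − D₀
g = (P·r − D₀)/(P + D₀) = (77,620.16×0.117 − 1,620.00) / (77,620.16 + 1,620.00) = 0.094164

9.42%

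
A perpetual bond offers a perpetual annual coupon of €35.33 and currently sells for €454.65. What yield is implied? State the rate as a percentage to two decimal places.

7.77%

P = C/r ⇒ r = C/P = €35.33/€454.65 = 0.077708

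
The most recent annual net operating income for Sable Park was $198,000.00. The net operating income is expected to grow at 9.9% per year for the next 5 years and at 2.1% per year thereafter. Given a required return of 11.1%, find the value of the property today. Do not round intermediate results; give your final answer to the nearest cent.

$3085864.46

D_1 = 217602.00000
D_2 = 239144.59800
D_3 = 262819.91320
D_4 = 288839.08461
D_5 = 317434.15399
Terminal value at year 5: TV = D_5×(1+g_2)/(r−g_2) = 324100.27122/0.09 = 3601114.12466
P_0 = D_1/(1+r)^1 + D_2/(1+r)^2 + D_3/(1+r)^3 + D_4/(1+r)^4 + D_5/(1+r)^5 + TV/(1+r)^5
    = 195861.38614 + 193745.87162 + 191653.20694 + 189583.14530 + 187535.44256 + 2127485.40945 = 3085864.46199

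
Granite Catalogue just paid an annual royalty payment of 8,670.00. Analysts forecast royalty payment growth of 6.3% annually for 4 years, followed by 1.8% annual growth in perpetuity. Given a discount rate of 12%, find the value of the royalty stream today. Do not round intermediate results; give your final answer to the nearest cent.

100701.13

D_1 = 9216.21000
D_2 = 9796.83123
D_3 = 10414.03160
D_4 = 11070.11559
Terminal value at year 4: TV = D_4×(1+g_2)/(r−g_2) = 11269.37767/0.102 = 110484.09479
P_0 = D_1/(1+r)^1 + D_2/(1+r)^2 + D_3/(1+r)^3 + D_4/(1+r)^4 + TV/(1+r)^4
    = 8228.75893 + 7809.97388 + 7412.50199 + 7035.25859 + 70214.63962 = 100701.13300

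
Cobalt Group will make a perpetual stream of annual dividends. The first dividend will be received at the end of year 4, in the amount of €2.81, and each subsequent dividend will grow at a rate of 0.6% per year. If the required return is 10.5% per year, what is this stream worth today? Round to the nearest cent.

Value at end of year 3: C₁ / (r − g) = €2.81 / (0.105 − 0.006) = €28.3838
Discount to today: PV = €28.3838 / (1 + 0.105)^3 = €28.3838 / 1.349233 = €21.04

€21.04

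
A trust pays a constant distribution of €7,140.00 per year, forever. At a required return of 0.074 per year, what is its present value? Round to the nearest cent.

€96486.49

Level perpetuity: PV = C / r = €7,140.00 / 0.074 = €96,486.49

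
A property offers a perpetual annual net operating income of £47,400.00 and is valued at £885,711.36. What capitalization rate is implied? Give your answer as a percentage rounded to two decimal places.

P = C/r ⇒ r = C/P = £47,400.00/£885,711.36 = 0.053516

5.35%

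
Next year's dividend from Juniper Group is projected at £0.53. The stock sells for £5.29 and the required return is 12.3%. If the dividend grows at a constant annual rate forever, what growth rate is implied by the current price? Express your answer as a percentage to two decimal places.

2.28%

P = D₁/(r−g) ⇒ g = r − D₁/P = 0.123 − £0.53/£5.29 = 0.022811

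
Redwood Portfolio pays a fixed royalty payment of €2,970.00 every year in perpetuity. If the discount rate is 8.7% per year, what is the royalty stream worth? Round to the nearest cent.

€34137.93

Level perpetuity: PV = C / r = €2,970.00 / 0.087 = €34,137.93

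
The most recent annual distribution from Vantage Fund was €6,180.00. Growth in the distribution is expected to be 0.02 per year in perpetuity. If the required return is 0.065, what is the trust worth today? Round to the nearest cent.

€140080.00

D₁ = D₀ × (1 + g) = €6,180.00 × 1.02 = €6,303.6000
Growing perpetuity: P = D₁ / (r − g) = €6,303.6000 / (0.065 − 0.02) = €140,080.00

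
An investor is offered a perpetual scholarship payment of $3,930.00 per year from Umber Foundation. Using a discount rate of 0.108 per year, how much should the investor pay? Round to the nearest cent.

$36388.89

Level perpetuity: PV = C / r = $3,930.00 / 0.108 = $36,388.89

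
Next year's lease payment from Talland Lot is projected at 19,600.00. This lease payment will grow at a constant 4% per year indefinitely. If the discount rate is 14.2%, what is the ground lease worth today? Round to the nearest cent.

Growing perpetuity: P = D₁ / (r − g) = 19,600.0000 / (0.142 − 0.04) = 192,156.86

192156.86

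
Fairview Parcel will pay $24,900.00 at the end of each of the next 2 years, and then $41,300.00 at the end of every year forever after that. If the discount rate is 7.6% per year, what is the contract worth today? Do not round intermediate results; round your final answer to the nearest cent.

$514014.33

PV of 2-year annuity: $24,900.00 × [1 − (1+0.076)^−2] / 0.076 = 44648.01481
Perpetuity value at year 2: $41,300.00 / 0.076 = 543421.05263
PV of perpetuity: 543421.05263 / (1+0.076)^2 = 469366.31320
Total PV = 44648.01481 + 469366.31320 = 514014.32801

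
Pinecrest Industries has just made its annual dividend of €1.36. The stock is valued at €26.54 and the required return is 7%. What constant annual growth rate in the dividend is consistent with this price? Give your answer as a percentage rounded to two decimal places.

P = D₀(1+g)/(r−g) ⇒ P(r−g) = D₀(1+g) ⇒ g(P+D₀) = P·r − D₀
g = (P·r − D₀)/(P + D₀) = (€26.54×0.07 − €1.36) / (€26.54 + €1.36) = 0.017842

1.78%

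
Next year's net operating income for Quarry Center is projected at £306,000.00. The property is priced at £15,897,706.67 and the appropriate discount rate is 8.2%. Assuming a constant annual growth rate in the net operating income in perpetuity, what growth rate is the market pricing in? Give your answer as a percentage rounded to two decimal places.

6.28%

P = D₁/(r−g) ⇒ g = r − D₁/P = 0.082 − £306,000.00/£15,897,706.67 = 0.062752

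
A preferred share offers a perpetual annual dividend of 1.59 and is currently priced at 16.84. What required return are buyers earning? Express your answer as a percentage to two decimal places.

P = C/r ⇒ r = C/P = 1.59/16.84 = 0.094418

9.44%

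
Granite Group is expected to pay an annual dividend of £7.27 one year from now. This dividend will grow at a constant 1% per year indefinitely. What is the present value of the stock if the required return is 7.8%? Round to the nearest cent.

£106.91

Growing perpetuity: P = D₁ / (r − g) = £7.2700 / (0.078 − 0.01) = £106.91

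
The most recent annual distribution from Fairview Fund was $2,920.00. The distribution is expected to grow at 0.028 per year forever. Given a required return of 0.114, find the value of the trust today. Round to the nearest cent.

D₁ = D₀ × (1 + g) = $2,920.00 × 1.028 = $3,001.7600
Growing perpetuity: P = D₁ / (r − g) = $3,001.7600 / (0.114 − 0.028) = $34,904.19

$34904.19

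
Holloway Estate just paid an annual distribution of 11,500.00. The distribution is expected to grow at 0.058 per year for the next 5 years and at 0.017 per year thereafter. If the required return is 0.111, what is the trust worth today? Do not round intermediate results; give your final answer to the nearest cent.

D_1 = 12167.00000
D_2 = 12872.68600
D_3 = 13619.30179
D_4 = 14409.22129
D_5 = 15244.95613
Terminal value at year 5: TV = D_5×(1+g_2)/(r−g_2) = 15504.12038/0.094 = 164937.45086
P_0 = D_1/(1+r)^1 + D_2/(1+r)^2 + D_3/(1+r)^3 + D_4/(1+r)^4 + D_5/(1+r)^5 + TV/(1+r)^5
    = 10951.39514 + 10428.96135 + 9931.45014 + 9457.67259 + 9006.49649 + 97442.62693 = 147218.60264

147218.60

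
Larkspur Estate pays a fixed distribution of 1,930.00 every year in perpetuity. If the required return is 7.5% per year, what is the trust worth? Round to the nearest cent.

25733.33

Level perpetuity: PV = C / r = 1,930.00 / 0.075 = 25,733.33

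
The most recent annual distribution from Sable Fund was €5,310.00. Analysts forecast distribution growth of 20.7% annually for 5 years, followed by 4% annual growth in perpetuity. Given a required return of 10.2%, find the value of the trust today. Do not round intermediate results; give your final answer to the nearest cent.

€175574.03

D_1 = 6409.17000
D_2 = 7735.86819
D_3 = 9337.19291
D_4 = 11269.99184
D_5 = 13602.88015
Terminal value at year 5: TV = D_5×(1+g_2)/(r−g_2) = 14146.99535/0.062 = 228177.34440
P_0 = D_1/(1+r)^1 + D_2/(1+r)^2 + D_3/(1+r)^3 + D_4/(1+r)^4 + D_5/(1+r)^5 + TV/(1+r)^5
    = 5815.94374 + 6370.09446 + 6977.04538 + 7641.82738 + 8369.95068 + 140399.17272 = 175574.03436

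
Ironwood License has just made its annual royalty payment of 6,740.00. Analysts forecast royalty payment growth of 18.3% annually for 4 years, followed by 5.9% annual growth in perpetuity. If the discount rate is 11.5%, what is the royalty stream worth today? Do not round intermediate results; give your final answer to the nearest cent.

192841.86

D_1 = 7973.42000
D_2 = 9432.55586
D_3 = 11158.71358
D_4 = 13200.75817
Terminal value at year 4: TV = D_4×(1+g_2)/(r−g_2) = 13979.60290/0.056 = 249635.76607
P_0 = D_1/(1+r)^1 + D_2/(1+r)^2 + D_3/(1+r)^3 + D_4/(1+r)^4 + TV/(1+r)^4
    = 7151.04933 + 7587.16713 + 8049.88226 + 8540.81678 + 161512.94595 = 192841.86145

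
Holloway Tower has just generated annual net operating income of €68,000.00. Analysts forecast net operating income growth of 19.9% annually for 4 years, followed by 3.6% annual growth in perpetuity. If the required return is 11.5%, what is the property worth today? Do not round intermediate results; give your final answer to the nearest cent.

€1519627.06

D_1 = 81532.00000
D_2 = 97756.86800
D_3 = 117210.48473
D_4 = 140535.37119
Terminal value at year 4: TV = D_4×(1+g_2)/(r−g_2) = 145594.64456/0.079 = 1842970.18426
P_0 = D_1/(1+r)^1 + D_2/(1+r)^2 + D_3/(1+r)^3 + D_4/(1+r)^4 + TV/(1+r)^4
    = 73122.86996 + 78631.67810 + 84555.49958 + 90925.60000 + 1192391.41267 = 1519627.06031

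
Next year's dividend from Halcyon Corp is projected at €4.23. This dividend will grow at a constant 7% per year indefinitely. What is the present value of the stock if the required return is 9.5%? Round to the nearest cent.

Growing perpetuity: P = D₁ / (r − g) = €4.2300 / (0.095 − 0.07) = €169.20

€169.20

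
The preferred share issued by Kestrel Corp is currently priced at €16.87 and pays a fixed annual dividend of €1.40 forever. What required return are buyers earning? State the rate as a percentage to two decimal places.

8.30%

P = C/r ⇒ r = C/P = €1.40/€16.87 = 0.082988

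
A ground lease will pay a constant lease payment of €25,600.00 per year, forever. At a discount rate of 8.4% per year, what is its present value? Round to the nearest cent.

Level perpetuity: PV = C / r = €25,600.00 / 0.084 = €304,761.90

€304761.90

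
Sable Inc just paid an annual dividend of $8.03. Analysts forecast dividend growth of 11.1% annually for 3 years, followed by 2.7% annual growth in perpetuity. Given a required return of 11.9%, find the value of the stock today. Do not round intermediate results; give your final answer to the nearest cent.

$111.48

D_1 = 8.92133
D_2 = 9.91160
D_3 = 11.01178
Terminal value at year 3: TV = D_3×(1+g_2)/(r−g_2) = 11.30910/0.092 = 122.92503
P_0 = D_1/(1+r)^1 + D_2/(1+r)^2 + D_3/(1+r)^3 + TV/(1+r)^3
    = 7.97259 + 7.91559 + 7.85900 + 87.73039 = 111.47758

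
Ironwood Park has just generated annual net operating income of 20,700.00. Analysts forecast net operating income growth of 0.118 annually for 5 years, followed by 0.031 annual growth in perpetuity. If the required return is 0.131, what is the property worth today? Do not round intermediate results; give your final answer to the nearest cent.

D_1 = 23142.60000
D_2 = 25873.42680
D_3 = 28926.49116
D_4 = 32339.81712
D_5 = 36155.91554
Terminal value at year 5: TV = D_5×(1+g_2)/(r−g_2) = 37276.74892/0.1 = 372767.48921
P_0 = D_1/(1+r)^1 + D_2/(1+r)^2 + D_3/(1+r)^3 + D_4/(1+r)^4 + D_5/(1+r)^5 + TV/(1+r)^5
    = 20462.06897 + 20226.87277 + 19994.37998 + 19764.55952 + 19537.38068 + 201430.39476 = 301415.65668

301415.66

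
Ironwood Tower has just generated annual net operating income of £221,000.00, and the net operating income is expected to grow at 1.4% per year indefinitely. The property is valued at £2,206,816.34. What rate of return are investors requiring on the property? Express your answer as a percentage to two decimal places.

D₁ = £221,000.00 × 1.014 = £224,094.0000
P = D₁/(r − g) ⇒ r = D₁/P + g = £224,094.0000/£2,206,816.34 + 0.014 = 0.101546 + 0.014 = 0.115546

11.55%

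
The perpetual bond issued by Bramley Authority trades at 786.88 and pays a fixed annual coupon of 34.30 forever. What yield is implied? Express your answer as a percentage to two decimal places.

4.36%

P = C/r ⇒ r = C/P = 34.30/786.88 = 0.043590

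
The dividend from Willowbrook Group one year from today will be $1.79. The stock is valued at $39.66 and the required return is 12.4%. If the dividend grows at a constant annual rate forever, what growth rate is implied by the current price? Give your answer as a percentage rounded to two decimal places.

7.89%

P = D₁/(r−g) ⇒ g = r − D₁/P = 0.124 − $1.79/$39.66 = 0.078866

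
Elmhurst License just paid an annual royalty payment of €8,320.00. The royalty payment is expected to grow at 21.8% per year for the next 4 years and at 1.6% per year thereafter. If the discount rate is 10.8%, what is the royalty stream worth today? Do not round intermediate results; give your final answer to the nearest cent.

D_1 = 10133.76000
D_2 = 12342.91968
D_3 = 15033.67617
D_4 = 18311.01758
Terminal value at year 4: TV = D_4×(1+g_2)/(r−g_2) = 18603.99386/0.092 = 202217.32453
P_0 = D_1/(1+r)^1 + D_2/(1+r)^2 + D_3/(1+r)^3 + D_4/(1+r)^4 + TV/(1+r)^4
    = 9145.99278 + 10053.98845 + 11052.12810 + 12149.36103 + 134171.20447 = 176572.67484

€176572.67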